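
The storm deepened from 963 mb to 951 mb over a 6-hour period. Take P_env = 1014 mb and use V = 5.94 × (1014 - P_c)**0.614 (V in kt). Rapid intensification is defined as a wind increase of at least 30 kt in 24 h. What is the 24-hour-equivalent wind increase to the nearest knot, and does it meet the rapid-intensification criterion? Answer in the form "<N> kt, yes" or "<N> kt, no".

V₁: ΔP = 51, V ≈ 5.94 × 51^0.614 ≈ 66.41 kt.
V₂: ΔP = 63, V ≈ 5.94 × 63^0.614 ≈ 75.61 kt.
ΔV over 6 h = 9.20 kt → 24 h equivalent = 9.20 × 24/6 ≈ 36.80 kt.
37 kt ≥ 30 kt ⇒ rapid intensification.

37 kt, yes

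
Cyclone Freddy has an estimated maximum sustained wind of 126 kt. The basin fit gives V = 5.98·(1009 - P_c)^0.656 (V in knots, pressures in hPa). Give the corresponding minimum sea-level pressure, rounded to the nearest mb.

ΔP = (V / 5.98)^(1/0.656) = (126/5.98)^1.524.
126/5.98 = 21.070; 21.070^1.524 ≈ 104.18 mb.
P_c = 1009 − 104.18 = 904.82 ≈ 905 mb.

905 mb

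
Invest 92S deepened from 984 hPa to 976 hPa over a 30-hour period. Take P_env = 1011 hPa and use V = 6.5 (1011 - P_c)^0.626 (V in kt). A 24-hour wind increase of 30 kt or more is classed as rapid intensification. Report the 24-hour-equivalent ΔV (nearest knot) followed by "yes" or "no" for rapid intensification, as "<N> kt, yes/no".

V₁: ΔP = 27, V ≈ 6.5 × 27^0.626 ≈ 51.16 kt.
V₂: ΔP = 35, V ≈ 6.5 × 35^0.626 ≈ 60.19 kt.
ΔV over 30 h = 9.03 kt → 24 h equivalent = 9.03 × 24/30 ≈ 7.22 kt.
7 kt < 30 kt ⇒ not rapid intensification.

7 kt, no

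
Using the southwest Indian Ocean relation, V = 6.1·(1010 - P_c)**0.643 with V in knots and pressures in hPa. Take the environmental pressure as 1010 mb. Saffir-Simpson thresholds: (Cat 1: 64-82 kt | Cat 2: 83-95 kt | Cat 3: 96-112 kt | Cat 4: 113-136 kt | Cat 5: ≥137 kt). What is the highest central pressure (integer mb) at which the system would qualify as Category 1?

971 mb

Category 1 begins at V = 64 kt.
Required ΔP = (64/6.1)^(1/0.643) = 10.492^1.555 ≈ 38.69 mb.
P_c ≤ 1010 − 38.69 = 971.31, so the highest integer P_c is 971 mb.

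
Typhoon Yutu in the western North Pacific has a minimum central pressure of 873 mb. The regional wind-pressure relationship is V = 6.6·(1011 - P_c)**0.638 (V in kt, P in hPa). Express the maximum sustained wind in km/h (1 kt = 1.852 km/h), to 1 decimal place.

ΔP = 1011 − 873 = 138 mb.
V ≈ 6.6 × 138^0.638 = 6.6 × 23.187 ≈ 153.034 kt.
153.034 × 1.852 ≈ 283.42 km/h → 283.4 km/h.

283.4 km/h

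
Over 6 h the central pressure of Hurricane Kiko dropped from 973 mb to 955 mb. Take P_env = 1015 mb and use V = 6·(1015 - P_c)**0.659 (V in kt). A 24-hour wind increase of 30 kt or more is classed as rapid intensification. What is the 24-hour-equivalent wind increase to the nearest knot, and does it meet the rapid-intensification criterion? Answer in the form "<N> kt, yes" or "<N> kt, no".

V₁: ΔP = 42, V ≈ 6 × 42^0.659 ≈ 70.45 kt.
V₂: ΔP = 60, V ≈ 6 × 60^0.659 ≈ 89.12 kt.
ΔV over 6 h = 18.67 kt → 24 h equivalent = 18.67 × 24/6 ≈ 74.68 kt.
75 kt ≥ 30 kt ⇒ rapid intensification.

75 kt, yes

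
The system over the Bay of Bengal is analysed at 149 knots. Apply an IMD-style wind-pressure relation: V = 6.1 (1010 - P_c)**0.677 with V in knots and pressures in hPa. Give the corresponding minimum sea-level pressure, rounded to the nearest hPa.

898 hPa

ΔP = (V / 6.1)^(1/0.677) = (149/6.1)^1.477.
149/6.1 = 24.426; 24.426^1.477 ≈ 112.20 hPa.
P_c = 1010 − 112.20 = 897.80 ≈ 898 hPa.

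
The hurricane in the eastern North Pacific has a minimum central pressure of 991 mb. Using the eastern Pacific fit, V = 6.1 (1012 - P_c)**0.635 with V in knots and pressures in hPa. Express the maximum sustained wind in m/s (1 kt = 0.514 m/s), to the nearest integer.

ΔP = 1012 − 991 = 21 mb.
V ≈ 6.1 × 21^0.635 = 6.1 × 6.912 ≈ 42.164 kt.
42.164 × 0.514 ≈ 21.67 m/s → 22 m/s.

22 m/s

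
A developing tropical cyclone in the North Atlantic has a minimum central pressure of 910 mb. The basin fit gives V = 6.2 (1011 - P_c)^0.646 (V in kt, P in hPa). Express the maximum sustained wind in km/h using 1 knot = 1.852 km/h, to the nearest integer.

ΔP = 1011 − 910 = 101 mb.
V ≈ 6.2 × 101^0.646 = 6.2 × 19.715 ≈ 122.232 kt.
122.232 × 1.852 ≈ 226.37 km/h → 226 km/h.

226 km/h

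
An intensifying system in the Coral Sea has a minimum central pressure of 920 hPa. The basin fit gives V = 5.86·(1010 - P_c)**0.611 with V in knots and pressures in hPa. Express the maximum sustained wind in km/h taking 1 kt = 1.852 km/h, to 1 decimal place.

ΔP = 1010 − 920 = 90 hPa.
V ≈ 5.86 × 90^0.611 = 5.86 × 15.633 ≈ 91.609 kt.
91.609 × 1.852 ≈ 169.66 km/h → 169.7 km/h.

169.7 km/h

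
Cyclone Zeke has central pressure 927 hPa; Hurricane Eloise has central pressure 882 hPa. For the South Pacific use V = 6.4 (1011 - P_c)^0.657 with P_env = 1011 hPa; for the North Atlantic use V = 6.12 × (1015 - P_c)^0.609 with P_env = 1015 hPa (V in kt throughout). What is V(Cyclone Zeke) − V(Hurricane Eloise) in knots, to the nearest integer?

Cyclone Zeke: ΔP = 84; V ≈ 6.4 × 84^0.657 ≈ 117.61 kt.
Hurricane Eloise: ΔP = 133; V ≈ 6.12 × 133^0.609 ≈ 120.28 kt.
Difference ≈ 117.61 − 120.28 = -2.67 → -3 kt.

-3 kt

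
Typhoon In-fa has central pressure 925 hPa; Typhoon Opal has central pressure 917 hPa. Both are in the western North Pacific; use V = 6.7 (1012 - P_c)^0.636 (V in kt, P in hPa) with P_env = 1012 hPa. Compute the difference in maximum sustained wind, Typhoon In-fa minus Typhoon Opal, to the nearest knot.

-7 kt

Typhoon In-fa: ΔP = 87; V ≈ 6.7 × 87^0.636 ≈ 114.71 kt.
Typhoon Opal: ΔP = 95; V ≈ 6.7 × 95^0.636 ≈ 121.31 kt.
Difference ≈ 114.71 − 121.31 = -6.60 → -7 kt.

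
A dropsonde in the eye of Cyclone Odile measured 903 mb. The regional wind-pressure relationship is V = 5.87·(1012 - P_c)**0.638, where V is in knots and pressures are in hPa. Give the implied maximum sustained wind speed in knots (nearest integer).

117 kt

ΔP = 1012 − 903 = 109 mb.
109^0.638 ≈ 19.947.
V ≈ 5.87 × 19.947 ≈ 117.1 kt.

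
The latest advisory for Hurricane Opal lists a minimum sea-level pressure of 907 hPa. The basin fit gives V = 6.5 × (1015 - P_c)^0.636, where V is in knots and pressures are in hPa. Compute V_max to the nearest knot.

ΔP = 1015 − 907 = 108 hPa.
108^0.636 ≈ 19.645.
V ≈ 6.5 × 19.645 ≈ 127.7 kt.

128 kt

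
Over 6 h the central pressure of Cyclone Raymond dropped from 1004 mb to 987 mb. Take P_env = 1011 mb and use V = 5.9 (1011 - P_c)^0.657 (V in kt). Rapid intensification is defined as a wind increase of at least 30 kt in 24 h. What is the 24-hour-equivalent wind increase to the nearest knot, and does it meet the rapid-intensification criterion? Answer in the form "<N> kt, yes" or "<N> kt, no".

V₁: ΔP = 7, V ≈ 5.9 × 7^0.657 ≈ 21.19 kt.
V₂: ΔP = 24, V ≈ 5.9 × 24^0.657 ≈ 47.60 kt.
ΔV over 6 h = 26.41 kt → 24 h equivalent = 26.41 × 24/6 ≈ 105.64 kt.
106 kt ≥ 30 kt ⇒ rapid intensification.

106 kt, yes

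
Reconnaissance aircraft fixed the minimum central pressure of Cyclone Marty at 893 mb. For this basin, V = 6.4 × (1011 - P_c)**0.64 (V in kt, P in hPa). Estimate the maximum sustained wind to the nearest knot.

ΔP = 1011 − 893 = 118 mb.
118^0.64 ≈ 21.184.
V ≈ 6.4 × 21.184 ≈ 135.6 kt.

136 kt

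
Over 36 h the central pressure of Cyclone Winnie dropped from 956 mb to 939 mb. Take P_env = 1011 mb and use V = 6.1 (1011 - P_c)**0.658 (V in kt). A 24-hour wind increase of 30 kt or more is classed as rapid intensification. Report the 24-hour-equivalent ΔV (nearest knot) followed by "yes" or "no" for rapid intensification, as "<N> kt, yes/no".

V₁: ΔP = 55, V ≈ 6.1 × 55^0.658 ≈ 85.21 kt.
V₂: ΔP = 72, V ≈ 6.1 × 72^0.658 ≈ 101.73 kt.
ΔV over 36 h = 16.52 kt → 24 h equivalent = 16.52 × 24/36 ≈ 11.01 kt.
11 kt < 30 kt ⇒ not rapid intensification.

11 kt, no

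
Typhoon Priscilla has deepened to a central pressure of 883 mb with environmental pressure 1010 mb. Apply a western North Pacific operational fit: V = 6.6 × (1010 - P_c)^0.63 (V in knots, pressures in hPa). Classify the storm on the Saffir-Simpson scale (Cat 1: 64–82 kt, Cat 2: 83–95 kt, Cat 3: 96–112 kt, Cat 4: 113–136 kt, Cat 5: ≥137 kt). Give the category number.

ΔP = 1010 − 883 = 127 mb.
V ≈ 6.6 × 127^0.63 = 6.6 × 21.15 ≈ 140 kt.
140 kt falls in the Category 5 band.

5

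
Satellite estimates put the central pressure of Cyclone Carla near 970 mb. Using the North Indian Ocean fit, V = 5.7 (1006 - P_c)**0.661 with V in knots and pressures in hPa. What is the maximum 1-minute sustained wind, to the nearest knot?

ΔP = 1006 − 970 = 36 mb.
36^0.661 ≈ 10.684.
V ≈ 5.7 × 10.684 ≈ 60.9 kt.

61 kt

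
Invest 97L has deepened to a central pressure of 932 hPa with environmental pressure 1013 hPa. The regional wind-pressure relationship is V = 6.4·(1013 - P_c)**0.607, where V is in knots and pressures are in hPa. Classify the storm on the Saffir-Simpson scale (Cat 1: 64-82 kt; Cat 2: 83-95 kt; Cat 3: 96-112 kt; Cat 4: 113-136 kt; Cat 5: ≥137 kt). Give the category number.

ΔP = 1013 − 932 = 81 hPa.
V ≈ 6.4 × 81^0.607 = 6.4 × 14.40 ≈ 92 kt.
92 kt falls in the Category 2 band.

2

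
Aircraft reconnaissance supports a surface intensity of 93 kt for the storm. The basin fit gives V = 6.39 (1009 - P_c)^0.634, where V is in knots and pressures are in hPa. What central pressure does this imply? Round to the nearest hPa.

ΔP = (V / 6.39)^(1/0.634) = (93/6.39)^1.577.
93/6.39 = 14.554; 14.554^1.577 ≈ 68.29 hPa.
P_c = 1009 − 68.29 = 940.71 ≈ 941 hPa.

941 hPa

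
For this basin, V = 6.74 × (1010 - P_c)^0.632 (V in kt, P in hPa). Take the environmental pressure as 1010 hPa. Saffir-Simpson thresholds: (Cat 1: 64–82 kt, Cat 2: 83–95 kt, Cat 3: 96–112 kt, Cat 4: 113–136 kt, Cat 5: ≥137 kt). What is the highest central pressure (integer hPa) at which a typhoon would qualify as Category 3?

943 hPa

Category 3 begins at V = 96 kt.
Required ΔP = (96/6.74)^(1/0.632) = 14.243^1.582 ≈ 66.89 hPa.
P_c ≤ 1010 − 66.89 = 943.11, so the highest integer P_c is 943 hPa.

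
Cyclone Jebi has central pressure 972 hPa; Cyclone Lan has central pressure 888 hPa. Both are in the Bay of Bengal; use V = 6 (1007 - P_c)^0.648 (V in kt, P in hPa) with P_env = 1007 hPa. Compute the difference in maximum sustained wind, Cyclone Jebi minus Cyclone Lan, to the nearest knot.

Cyclone Jebi: ΔP = 35; V ≈ 6 × 35^0.648 ≈ 60.08 kt.
Cyclone Lan: ΔP = 119; V ≈ 6 × 119^0.648 ≈ 132.77 kt.
Difference ≈ 60.08 − 132.77 = -72.69 → -73 kt.

-73 kt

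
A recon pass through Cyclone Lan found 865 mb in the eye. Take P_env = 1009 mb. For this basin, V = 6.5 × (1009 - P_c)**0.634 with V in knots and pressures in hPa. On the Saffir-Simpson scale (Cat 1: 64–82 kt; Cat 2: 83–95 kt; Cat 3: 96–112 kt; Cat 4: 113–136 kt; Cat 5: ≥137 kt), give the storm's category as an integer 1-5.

5

ΔP = 1009 − 865 = 144 mb.
V ≈ 6.5 × 144^0.634 = 6.5 × 23.36 ≈ 152 kt.
152 kt falls in the Category 5 band.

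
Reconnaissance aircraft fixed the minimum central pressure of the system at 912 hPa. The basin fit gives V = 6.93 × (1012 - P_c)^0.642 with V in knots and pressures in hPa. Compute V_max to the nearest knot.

ΔP = 1012 − 912 = 100 hPa.
100^0.642 ≈ 19.231.
V ≈ 6.93 × 19.231 ≈ 133.3 kt.

133 kt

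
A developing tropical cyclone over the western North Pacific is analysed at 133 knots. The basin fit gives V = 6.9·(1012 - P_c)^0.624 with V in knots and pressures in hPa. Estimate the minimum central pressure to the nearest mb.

897 mb

ΔP = (V / 6.9)^(1/0.624) = (133/6.9)^1.603.
133/6.9 = 19.275; 19.275^1.603 ≈ 114.63 mb.
P_c = 1012 − 114.63 = 897.37 ≈ 897 mb.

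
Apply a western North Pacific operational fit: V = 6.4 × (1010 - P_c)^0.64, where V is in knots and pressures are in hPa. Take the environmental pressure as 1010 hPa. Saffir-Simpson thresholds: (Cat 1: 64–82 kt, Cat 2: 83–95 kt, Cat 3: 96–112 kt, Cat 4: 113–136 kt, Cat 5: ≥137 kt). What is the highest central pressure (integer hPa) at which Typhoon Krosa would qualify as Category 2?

955 hPa

Category 2 begins at V = 83 kt.
Required ΔP = (83/6.4)^(1/0.64) = 12.969^1.562 ≈ 54.82 hPa.
P_c ≤ 1010 − 54.82 = 955.18, so the highest integer P_c is 955 hPa.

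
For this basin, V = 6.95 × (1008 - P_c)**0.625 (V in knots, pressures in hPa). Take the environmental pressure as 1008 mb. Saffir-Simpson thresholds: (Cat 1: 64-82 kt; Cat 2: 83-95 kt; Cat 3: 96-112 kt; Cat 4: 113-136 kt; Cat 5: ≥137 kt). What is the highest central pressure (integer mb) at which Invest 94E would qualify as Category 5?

Category 5 begins at V = 137 kt.
Required ΔP = (137/6.95)^(1/0.625) = 19.712^1.600 ≈ 117.92 mb.
P_c ≤ 1008 − 117.92 = 890.08, so the highest integer P_c is 890 mb.

890 mb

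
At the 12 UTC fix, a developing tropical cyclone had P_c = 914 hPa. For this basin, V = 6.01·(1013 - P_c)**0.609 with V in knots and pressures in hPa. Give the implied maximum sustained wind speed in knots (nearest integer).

ΔP = 1013 − 914 = 99 hPa.
99^0.609 ≈ 16.419.
V ≈ 6.01 × 16.419 ≈ 98.7 kt.

99 kt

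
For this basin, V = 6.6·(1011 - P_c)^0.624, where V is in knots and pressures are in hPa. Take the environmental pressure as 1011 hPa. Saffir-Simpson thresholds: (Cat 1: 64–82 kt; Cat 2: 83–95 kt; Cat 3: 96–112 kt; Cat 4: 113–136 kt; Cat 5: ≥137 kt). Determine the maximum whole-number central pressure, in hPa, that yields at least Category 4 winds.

Category 4 begins at V = 113 kt.
Required ΔP = (113/6.6)^(1/0.624) = 17.121^1.603 ≈ 94.80 hPa.
P_c ≤ 1011 − 94.80 = 916.20, so the highest integer P_c is 916 hPa.

916 hPa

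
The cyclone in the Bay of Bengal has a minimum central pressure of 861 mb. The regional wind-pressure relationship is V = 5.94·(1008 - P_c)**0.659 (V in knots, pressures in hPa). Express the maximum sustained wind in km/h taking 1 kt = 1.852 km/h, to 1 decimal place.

294.9 km/h

ΔP = 1008 − 861 = 147 mb.
V ≈ 5.94 × 147^0.659 = 5.94 × 26.808 ≈ 159.239 kt.
159.239 × 1.852 ≈ 294.91 km/h → 294.9 km/h.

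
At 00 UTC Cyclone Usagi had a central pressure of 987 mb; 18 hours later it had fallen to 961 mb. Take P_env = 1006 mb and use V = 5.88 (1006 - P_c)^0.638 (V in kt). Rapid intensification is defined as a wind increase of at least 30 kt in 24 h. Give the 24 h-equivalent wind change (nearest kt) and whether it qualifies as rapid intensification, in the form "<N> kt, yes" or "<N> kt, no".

38 kt, yes

V₁: ΔP = 19, V ≈ 5.88 × 19^0.638 ≈ 38.48 kt.
V₂: ΔP = 45, V ≈ 5.88 × 45^0.638 ≈ 66.70 kt.
ΔV over 18 h = 28.22 kt → 24 h equivalent = 28.22 × 24/18 ≈ 37.63 kt.
38 kt ≥ 30 kt ⇒ rapid intensification.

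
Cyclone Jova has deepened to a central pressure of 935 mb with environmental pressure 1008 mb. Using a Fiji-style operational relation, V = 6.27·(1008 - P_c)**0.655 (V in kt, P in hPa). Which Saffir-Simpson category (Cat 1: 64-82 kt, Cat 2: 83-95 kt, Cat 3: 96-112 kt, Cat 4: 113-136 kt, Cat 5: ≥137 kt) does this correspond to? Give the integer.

ΔP = 1008 − 935 = 73 mb.
V ≈ 6.27 × 73^0.655 = 6.27 × 16.61 ≈ 104 kt.
104 kt falls in the Category 3 band.

3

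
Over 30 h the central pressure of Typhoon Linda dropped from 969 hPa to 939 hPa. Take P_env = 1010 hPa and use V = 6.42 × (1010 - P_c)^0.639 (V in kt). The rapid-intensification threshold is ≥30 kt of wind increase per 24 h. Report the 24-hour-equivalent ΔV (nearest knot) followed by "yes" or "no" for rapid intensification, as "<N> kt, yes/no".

23 kt, no

V₁: ΔP = 41, V ≈ 6.42 × 41^0.639 ≈ 68.88 kt.
V₂: ΔP = 71, V ≈ 6.42 × 71^0.639 ≈ 97.83 kt.
ΔV over 30 h = 28.95 kt → 24 h equivalent = 28.95 × 24/30 ≈ 23.16 kt.
23 kt < 30 kt ⇒ not rapid intensification.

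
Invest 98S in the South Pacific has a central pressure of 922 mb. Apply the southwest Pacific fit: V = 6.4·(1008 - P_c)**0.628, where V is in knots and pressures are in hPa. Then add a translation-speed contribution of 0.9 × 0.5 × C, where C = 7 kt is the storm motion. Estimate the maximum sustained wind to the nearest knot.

ΔP = 1008 − 922 = 86 mb.
86^0.628 ≈ 16.401.
V ≈ 6.4 × 16.401 ≈ 105.0 kt.
Translation term: 0.9 × 0.5 × 7 = 3.15 kt.
Corrected V ≈ 108.15 kt → 108 kt.

108 kt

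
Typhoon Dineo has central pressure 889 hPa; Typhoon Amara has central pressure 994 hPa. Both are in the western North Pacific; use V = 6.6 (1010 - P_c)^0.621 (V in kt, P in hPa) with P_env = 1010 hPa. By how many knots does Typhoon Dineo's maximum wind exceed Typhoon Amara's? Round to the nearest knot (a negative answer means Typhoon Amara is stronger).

Typhoon Dineo: ΔP = 121; V ≈ 6.6 × 121^0.621 ≈ 129.70 kt.
Typhoon Amara: ΔP = 16; V ≈ 6.6 × 16^0.621 ≈ 36.92 kt.
Difference ≈ 129.70 − 36.92 = 92.78 → 93 kt.

93 kt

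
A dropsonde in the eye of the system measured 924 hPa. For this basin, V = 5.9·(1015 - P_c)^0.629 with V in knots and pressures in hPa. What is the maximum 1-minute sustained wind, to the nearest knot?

ΔP = 1015 − 924 = 91 hPa.
91^0.629 ≈ 17.070.
V ≈ 5.9 × 17.070 ≈ 100.7 kt.

101 kt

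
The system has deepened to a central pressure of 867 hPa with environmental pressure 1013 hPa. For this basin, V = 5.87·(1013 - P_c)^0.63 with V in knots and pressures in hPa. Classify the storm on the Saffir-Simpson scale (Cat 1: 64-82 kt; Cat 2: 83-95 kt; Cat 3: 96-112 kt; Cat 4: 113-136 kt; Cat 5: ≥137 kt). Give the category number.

ΔP = 1013 − 867 = 146 hPa.
V ≈ 5.87 × 146^0.63 = 5.87 × 23.10 ≈ 136 kt.
136 kt falls in the Category 4 band.

4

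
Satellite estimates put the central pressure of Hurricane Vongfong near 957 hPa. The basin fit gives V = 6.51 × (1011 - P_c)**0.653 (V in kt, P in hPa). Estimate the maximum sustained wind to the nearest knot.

88 kt

ΔP = 1011 − 957 = 54 hPa.
54^0.653 ≈ 13.529.
V ≈ 6.51 × 13.529 ≈ 88.1 kt.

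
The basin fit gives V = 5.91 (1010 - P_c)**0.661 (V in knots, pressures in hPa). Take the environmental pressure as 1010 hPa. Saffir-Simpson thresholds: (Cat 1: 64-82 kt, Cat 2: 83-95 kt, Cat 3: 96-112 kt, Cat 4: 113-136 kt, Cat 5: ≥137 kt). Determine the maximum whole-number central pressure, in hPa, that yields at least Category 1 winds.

Category 1 begins at V = 64 kt.
Required ΔP = (64/5.91)^(1/0.661) = 10.829^1.513 ≈ 36.74 hPa.
P_c ≤ 1010 − 36.74 = 973.26, so the highest integer P_c is 973 hPa.

973 hPa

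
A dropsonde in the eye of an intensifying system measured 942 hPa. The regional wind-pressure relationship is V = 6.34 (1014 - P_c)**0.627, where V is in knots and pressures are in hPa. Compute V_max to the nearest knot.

ΔP = 1014 − 942 = 72 hPa.
72^0.627 ≈ 14.607.
V ≈ 6.34 × 14.607 ≈ 92.6 kt.

93 kt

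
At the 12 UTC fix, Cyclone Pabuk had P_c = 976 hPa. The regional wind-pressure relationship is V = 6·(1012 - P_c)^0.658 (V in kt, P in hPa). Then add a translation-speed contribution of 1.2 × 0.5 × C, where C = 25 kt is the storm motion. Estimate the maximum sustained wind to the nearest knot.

78 kt

ΔP = 1012 − 976 = 36 hPa.
36^0.658 ≈ 10.569.
V ≈ 6 × 10.569 ≈ 63.4 kt.
Translation term: 1.2 × 0.5 × 25 = 15 kt.
Corrected V ≈ 78.4 kt → 78 kt.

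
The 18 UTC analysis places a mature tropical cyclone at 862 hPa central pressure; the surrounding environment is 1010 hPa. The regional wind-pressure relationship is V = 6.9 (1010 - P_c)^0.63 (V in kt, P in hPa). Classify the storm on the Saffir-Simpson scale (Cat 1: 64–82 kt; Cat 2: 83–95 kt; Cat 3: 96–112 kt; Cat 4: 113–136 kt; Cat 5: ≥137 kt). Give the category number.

ΔP = 1010 − 862 = 148 hPa.
V ≈ 6.9 × 148^0.63 = 6.9 × 23.30 ≈ 161 kt.
161 kt falls in the Category 5 band.

5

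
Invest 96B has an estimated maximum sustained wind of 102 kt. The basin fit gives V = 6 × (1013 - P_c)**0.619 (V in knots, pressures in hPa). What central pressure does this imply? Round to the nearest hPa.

ΔP = (V / 6)^(1/0.619) = (102/6)^1.616.
102/6 = 17.000; 17.000^1.616 ≈ 97.23 hPa.
P_c = 1013 − 97.23 = 915.77 ≈ 916 hPa.

916 hPa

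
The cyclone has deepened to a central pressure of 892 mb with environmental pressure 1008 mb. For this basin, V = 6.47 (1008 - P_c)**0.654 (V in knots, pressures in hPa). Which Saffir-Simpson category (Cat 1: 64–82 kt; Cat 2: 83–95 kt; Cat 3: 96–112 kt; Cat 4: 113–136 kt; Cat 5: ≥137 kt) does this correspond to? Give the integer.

ΔP = 1008 − 892 = 116 mb.
V ≈ 6.47 × 116^0.654 = 6.47 × 22.40 ≈ 145 kt.
145 kt falls in the Category 5 band.

5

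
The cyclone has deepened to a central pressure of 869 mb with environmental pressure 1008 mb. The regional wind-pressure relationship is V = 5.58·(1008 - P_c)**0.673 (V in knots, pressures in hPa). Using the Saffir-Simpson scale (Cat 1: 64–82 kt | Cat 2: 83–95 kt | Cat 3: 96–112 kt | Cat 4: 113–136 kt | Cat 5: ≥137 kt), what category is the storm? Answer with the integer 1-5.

ΔP = 1008 − 869 = 139 mb.
V ≈ 5.58 × 139^0.673 = 5.58 × 27.69 ≈ 154 kt.
154 kt falls in the Category 5 band.

5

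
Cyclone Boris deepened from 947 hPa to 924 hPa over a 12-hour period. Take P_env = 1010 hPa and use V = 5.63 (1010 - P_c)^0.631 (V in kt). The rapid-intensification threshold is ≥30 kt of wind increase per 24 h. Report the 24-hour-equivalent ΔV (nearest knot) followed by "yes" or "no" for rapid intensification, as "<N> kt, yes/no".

V₁: ΔP = 63, V ≈ 5.63 × 63^0.631 ≈ 76.89 kt.
V₂: ΔP = 86, V ≈ 5.63 × 86^0.631 ≈ 93.58 kt.
ΔV over 12 h = 16.69 kt → 24 h equivalent = 16.69 × 24/12 ≈ 33.38 kt.
33 kt ≥ 30 kt ⇒ rapid intensification.

33 kt, yes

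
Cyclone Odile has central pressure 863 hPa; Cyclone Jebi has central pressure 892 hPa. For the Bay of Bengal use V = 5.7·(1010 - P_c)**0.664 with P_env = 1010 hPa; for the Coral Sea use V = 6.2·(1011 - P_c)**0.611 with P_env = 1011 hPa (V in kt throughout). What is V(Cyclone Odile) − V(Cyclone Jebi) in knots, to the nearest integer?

Cyclone Odile: ΔP = 147; V ≈ 5.7 × 147^0.664 ≈ 156.67 kt.
Cyclone Jebi: ΔP = 119; V ≈ 6.2 × 119^0.611 ≈ 114.96 kt.
Difference ≈ 156.67 − 114.96 = 41.71 → 42 kt.

42 kt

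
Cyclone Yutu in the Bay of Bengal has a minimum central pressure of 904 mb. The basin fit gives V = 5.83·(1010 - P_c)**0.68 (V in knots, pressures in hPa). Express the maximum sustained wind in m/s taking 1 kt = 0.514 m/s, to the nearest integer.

ΔP = 1010 − 904 = 106 mb.
V ≈ 5.83 × 106^0.68 = 5.83 × 23.835 ≈ 138.956 kt.
138.956 × 0.514 ≈ 71.42 m/s → 71 m/s.

71 m/s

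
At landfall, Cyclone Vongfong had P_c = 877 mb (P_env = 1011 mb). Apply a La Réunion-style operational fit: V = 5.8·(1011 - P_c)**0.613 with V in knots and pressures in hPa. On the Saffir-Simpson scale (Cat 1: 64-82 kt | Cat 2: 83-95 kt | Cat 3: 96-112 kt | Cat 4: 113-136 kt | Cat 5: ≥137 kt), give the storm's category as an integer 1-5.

4

ΔP = 1011 − 877 = 134 mb.
V ≈ 5.8 × 134^0.613 = 5.8 × 20.13 ≈ 117 kt.
117 kt falls in the Category 4 band.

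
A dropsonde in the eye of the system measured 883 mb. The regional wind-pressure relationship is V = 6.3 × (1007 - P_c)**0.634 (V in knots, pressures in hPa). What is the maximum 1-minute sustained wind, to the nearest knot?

ΔP = 1007 − 883 = 124 mb.
124^0.634 ≈ 21.244.
V ≈ 6.3 × 21.244 ≈ 133.8 kt.

134 kt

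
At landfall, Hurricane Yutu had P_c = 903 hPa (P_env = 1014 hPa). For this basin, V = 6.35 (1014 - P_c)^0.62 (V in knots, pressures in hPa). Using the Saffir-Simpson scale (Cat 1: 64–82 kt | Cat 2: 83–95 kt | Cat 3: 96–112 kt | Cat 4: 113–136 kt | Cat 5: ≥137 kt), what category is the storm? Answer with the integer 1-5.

4

ΔP = 1014 − 903 = 111 hPa.
V ≈ 6.35 × 111^0.62 = 6.35 × 18.54 ≈ 118 kt.
118 kt falls in the Category 4 band.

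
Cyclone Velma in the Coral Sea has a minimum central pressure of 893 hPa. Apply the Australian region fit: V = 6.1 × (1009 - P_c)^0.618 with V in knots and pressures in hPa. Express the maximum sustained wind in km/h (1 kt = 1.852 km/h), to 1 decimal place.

213.2 km/h

ΔP = 1009 − 893 = 116 hPa.
V ≈ 6.1 × 116^0.618 = 6.1 × 18.873 ≈ 115.124 kt.
115.124 × 1.852 ≈ 213.21 km/h → 213.2 km/h.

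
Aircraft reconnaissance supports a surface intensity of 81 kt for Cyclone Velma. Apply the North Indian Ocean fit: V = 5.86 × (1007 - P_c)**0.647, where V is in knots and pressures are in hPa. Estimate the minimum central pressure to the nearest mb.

949 mb

ΔP = (V / 5.86)^(1/0.647) = (81/5.86)^1.546.
81/5.86 = 13.823; 13.823^1.546 ≈ 57.93 mb.
P_c = 1007 − 57.93 = 949.07 ≈ 949 mb.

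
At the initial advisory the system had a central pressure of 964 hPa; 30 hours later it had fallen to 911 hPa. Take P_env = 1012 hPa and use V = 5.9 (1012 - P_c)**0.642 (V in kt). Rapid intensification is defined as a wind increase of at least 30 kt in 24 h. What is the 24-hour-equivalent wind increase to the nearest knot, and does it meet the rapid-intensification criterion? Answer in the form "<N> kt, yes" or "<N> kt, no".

35 kt, yes

V₁: ΔP = 48, V ≈ 5.9 × 48^0.642 ≈ 70.83 kt.
V₂: ΔP = 101, V ≈ 5.9 × 101^0.642 ≈ 114.19 kt.
ΔV over 30 h = 43.36 kt → 24 h equivalent = 43.36 × 24/30 ≈ 34.69 kt.
35 kt ≥ 30 kt ⇒ rapid intensification.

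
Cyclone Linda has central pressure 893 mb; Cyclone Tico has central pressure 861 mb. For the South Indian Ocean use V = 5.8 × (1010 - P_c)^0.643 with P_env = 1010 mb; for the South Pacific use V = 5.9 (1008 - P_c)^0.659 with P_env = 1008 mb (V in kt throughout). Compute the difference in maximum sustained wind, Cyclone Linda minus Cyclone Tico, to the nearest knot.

-34 kt

Cyclone Linda: ΔP = 117; V ≈ 5.8 × 117^0.643 ≈ 123.96 kt.
Cyclone Tico: ΔP = 147; V ≈ 5.9 × 147^0.659 ≈ 158.17 kt.
Difference ≈ 123.96 − 158.17 = -34.21 → -34 kt.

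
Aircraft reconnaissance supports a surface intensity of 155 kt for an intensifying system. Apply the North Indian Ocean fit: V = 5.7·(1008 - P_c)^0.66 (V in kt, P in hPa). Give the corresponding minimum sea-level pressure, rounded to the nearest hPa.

859 hPa

ΔP = (V / 5.7)^(1/0.66) = (155/5.7)^1.515.
155/5.7 = 27.193; 27.193^1.515 ≈ 149.08 hPa.
P_c = 1008 − 149.08 = 858.92 ≈ 859 hPa.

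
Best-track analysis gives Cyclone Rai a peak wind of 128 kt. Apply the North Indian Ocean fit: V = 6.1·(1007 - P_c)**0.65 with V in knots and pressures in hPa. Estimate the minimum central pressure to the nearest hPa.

ΔP = (V / 6.1)^(1/0.65) = (128/6.1)^1.538.
128/6.1 = 20.984; 20.984^1.538 ≈ 108.06 hPa.
P_c = 1007 − 108.06 = 898.94 ≈ 899 hPa.

899 hPa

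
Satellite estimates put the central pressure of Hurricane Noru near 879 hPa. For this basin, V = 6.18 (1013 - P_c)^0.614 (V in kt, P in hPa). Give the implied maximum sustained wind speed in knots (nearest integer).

ΔP = 1013 − 879 = 134 hPa.
134^0.614 ≈ 20.232.
V ≈ 6.18 × 20.232 ≈ 125.0 kt.

125 kt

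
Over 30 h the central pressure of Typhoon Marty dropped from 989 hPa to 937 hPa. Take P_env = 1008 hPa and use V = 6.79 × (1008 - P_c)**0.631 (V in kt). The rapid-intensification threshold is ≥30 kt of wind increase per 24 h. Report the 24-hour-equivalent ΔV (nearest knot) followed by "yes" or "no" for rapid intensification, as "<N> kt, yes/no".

45 kt, yes

V₁: ΔP = 19, V ≈ 6.79 × 19^0.631 ≈ 43.53 kt.
V₂: ΔP = 71, V ≈ 6.79 × 71^0.631 ≈ 100.00 kt.
ΔV over 30 h = 56.47 kt → 24 h equivalent = 56.47 × 24/30 ≈ 45.18 kt.
45 kt ≥ 30 kt ⇒ rapid intensification.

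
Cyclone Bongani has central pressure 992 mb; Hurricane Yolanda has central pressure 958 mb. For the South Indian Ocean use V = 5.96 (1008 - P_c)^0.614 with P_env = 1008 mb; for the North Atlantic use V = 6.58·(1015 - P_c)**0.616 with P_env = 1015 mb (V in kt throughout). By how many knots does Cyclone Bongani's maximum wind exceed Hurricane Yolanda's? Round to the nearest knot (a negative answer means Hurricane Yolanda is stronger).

-47 kt

Cyclone Bongani: ΔP = 16; V ≈ 5.96 × 16^0.614 ≈ 32.70 kt.
Hurricane Yolanda: ΔP = 57; V ≈ 6.58 × 57^0.616 ≈ 79.40 kt.
Difference ≈ 32.70 − 79.40 = -46.70 → -47 kt.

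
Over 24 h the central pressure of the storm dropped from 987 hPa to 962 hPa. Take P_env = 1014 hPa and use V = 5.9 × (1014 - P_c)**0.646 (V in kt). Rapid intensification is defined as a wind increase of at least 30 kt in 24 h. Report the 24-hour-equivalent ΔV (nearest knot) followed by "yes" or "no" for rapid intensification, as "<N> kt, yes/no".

V₁: ΔP = 27, V ≈ 5.9 × 27^0.646 ≈ 49.60 kt.
V₂: ΔP = 52, V ≈ 5.9 × 52^0.646 ≈ 75.75 kt.
ΔV over 24 h = 26.15 kt → 24 h equivalent = 26.15 × 24/24 ≈ 26.15 kt.
26 kt < 30 kt ⇒ not rapid intensification.

26 kt, no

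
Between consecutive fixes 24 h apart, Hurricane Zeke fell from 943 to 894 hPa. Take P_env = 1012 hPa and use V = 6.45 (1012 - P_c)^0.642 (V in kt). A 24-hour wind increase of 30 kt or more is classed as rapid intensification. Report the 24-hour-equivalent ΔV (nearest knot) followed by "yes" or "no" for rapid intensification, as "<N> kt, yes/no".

40 kt, yes

V₁: ΔP = 69, V ≈ 6.45 × 69^0.642 ≈ 97.75 kt.
V₂: ΔP = 118, V ≈ 6.45 × 118^0.642 ≈ 137.95 kt.
ΔV over 24 h = 40.20 kt → 24 h equivalent = 40.20 × 24/24 ≈ 40.20 kt.
40 kt ≥ 30 kt ⇒ rapid intensification.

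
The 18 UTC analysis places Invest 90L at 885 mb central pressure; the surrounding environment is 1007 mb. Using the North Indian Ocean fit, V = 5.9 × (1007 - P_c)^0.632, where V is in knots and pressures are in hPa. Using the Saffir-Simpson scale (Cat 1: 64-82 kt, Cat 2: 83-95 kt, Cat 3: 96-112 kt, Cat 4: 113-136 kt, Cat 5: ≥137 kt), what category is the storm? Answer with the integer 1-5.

4

ΔP = 1007 − 885 = 122 mb.
V ≈ 5.9 × 122^0.632 = 5.9 × 20.82 ≈ 123 kt.
123 kt falls in the Category 4 band.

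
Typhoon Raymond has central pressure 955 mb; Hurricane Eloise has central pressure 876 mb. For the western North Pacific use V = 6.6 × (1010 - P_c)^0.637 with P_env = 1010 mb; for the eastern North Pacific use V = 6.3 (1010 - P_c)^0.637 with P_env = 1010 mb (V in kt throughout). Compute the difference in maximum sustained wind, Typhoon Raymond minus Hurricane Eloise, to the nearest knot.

Typhoon Raymond: ΔP = 55; V ≈ 6.6 × 55^0.637 ≈ 84.75 kt.
Hurricane Eloise: ΔP = 134; V ≈ 6.3 × 134^0.637 ≈ 142.66 kt.
Difference ≈ 84.75 − 142.66 = -57.91 → -58 kt.

-58 kt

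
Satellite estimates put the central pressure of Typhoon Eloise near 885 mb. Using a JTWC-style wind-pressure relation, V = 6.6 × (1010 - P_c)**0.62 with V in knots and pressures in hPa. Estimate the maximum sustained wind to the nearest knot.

ΔP = 1010 − 885 = 125 mb.
125^0.62 ≈ 19.956.
V ≈ 6.6 × 19.956 ≈ 131.7 kt.

132 kt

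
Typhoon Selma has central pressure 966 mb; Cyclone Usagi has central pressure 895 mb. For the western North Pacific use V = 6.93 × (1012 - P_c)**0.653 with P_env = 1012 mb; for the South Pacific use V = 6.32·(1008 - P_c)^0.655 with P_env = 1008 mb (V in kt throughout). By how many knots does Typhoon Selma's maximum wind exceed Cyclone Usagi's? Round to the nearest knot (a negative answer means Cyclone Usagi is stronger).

Typhoon Selma: ΔP = 46; V ≈ 6.93 × 46^0.653 ≈ 84.43 kt.
Cyclone Usagi: ΔP = 113; V ≈ 6.32 × 113^0.655 ≈ 139.79 kt.
Difference ≈ 84.43 − 139.79 = -55.36 → -55 kt.

-55 kt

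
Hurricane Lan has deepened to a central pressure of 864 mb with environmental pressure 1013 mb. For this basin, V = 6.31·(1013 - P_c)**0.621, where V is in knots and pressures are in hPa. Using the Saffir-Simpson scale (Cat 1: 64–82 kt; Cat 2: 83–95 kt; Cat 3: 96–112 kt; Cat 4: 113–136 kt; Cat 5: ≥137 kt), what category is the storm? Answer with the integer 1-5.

5

ΔP = 1013 − 864 = 149 mb.
V ≈ 6.31 × 149^0.621 = 6.31 × 22.36 ≈ 141 kt.
141 kt falls in the Category 5 band.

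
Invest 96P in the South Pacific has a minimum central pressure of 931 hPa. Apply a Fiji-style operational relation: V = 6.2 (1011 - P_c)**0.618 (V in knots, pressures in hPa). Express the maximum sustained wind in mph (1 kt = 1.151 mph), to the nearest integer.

107 mph

ΔP = 1011 − 931 = 80 hPa.
V ≈ 6.2 × 80^0.618 = 6.2 × 15.001 ≈ 93.004 kt.
93.004 × 1.151 ≈ 107.05 mph → 107 mph.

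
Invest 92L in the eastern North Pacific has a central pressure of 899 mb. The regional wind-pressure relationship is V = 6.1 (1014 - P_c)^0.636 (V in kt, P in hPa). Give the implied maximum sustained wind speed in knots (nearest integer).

125 kt

ΔP = 1014 − 899 = 115 mb.
115^0.636 ≈ 20.446.
V ≈ 6.1 × 20.446 ≈ 124.7 kt.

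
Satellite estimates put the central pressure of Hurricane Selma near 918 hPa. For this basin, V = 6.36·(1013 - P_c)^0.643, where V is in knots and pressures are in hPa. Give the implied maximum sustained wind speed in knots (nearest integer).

119 kt

ΔP = 1013 − 918 = 95 hPa.
95^0.643 ≈ 18.693.
V ≈ 6.36 × 18.693 ≈ 118.9 kt.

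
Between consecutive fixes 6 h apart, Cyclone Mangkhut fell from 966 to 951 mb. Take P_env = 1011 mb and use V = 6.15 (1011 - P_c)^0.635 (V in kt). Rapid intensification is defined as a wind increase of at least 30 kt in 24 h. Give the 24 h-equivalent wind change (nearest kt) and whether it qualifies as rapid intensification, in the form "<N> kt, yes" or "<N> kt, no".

V₁: ΔP = 45, V ≈ 6.15 × 45^0.635 ≈ 68.97 kt.
V₂: ΔP = 60, V ≈ 6.15 × 60^0.635 ≈ 82.79 kt.
ΔV over 6 h = 13.82 kt → 24 h equivalent = 13.82 × 24/6 ≈ 55.28 kt.
55 kt ≥ 30 kt ⇒ rapid intensification.

55 kt, yes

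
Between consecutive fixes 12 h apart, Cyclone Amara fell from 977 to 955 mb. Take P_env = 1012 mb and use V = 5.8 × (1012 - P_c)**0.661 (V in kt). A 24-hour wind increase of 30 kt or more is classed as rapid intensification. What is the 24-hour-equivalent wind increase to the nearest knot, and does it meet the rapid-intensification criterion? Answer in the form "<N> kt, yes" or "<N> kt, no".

V₁: ΔP = 35, V ≈ 5.8 × 35^0.661 ≈ 60.82 kt.
V₂: ΔP = 57, V ≈ 5.8 × 57^0.661 ≈ 83.96 kt.
ΔV over 12 h = 23.14 kt → 24 h equivalent = 23.14 × 24/12 ≈ 46.28 kt.
46 kt ≥ 30 kt ⇒ rapid intensification.

46 kt, yes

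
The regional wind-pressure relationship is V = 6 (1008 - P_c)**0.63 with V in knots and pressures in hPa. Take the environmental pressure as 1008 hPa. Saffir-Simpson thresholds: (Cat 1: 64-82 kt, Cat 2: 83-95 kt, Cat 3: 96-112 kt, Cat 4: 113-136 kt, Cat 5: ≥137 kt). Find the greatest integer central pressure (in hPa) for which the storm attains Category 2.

943 hPa

Category 2 begins at V = 83 kt.
Required ΔP = (83/6)^(1/0.63) = 13.833^1.587 ≈ 64.71 hPa.
P_c ≤ 1008 − 64.71 = 943.29, so the highest integer P_c is 943 hPa.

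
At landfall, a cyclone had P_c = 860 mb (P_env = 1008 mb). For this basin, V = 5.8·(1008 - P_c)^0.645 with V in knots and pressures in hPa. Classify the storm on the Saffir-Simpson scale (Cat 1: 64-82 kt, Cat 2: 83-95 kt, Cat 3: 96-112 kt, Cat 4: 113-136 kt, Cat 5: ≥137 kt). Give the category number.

ΔP = 1008 − 860 = 148 mb.
V ≈ 5.8 × 148^0.645 = 5.8 × 25.11 ≈ 146 kt.
146 kt falls in the Category 5 band.

5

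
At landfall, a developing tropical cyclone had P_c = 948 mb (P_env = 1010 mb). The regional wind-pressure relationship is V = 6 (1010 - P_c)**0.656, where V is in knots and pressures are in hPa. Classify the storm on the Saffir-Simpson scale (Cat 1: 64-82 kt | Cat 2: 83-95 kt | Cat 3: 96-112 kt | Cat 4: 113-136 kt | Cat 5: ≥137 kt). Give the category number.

ΔP = 1010 − 948 = 62 mb.
V ≈ 6 × 62^0.656 = 6 × 14.99 ≈ 90 kt.
90 kt falls in the Category 2 band.

2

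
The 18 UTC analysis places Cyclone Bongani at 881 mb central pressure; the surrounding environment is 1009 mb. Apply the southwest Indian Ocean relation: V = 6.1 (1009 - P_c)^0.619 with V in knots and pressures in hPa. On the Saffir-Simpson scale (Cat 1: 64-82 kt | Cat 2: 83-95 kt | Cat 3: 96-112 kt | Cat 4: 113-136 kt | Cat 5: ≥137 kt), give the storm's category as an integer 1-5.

4

ΔP = 1009 − 881 = 128 mb.
V ≈ 6.1 × 128^0.619 = 6.1 × 20.15 ≈ 123 kt.
123 kt falls in the Category 4 band.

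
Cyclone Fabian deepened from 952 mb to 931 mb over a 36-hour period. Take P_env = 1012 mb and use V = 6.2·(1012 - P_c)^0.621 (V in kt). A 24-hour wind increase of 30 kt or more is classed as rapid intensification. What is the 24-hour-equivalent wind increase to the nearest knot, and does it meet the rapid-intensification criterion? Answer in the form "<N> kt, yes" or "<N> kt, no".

11 kt, no

V₁: ΔP = 60, V ≈ 6.2 × 60^0.621 ≈ 78.82 kt.
V₂: ΔP = 81, V ≈ 6.2 × 81^0.621 ≈ 94.96 kt.
ΔV over 36 h = 16.14 kt → 24 h equivalent = 16.14 × 24/36 ≈ 10.76 kt.
11 kt < 30 kt ⇒ not rapid intensification.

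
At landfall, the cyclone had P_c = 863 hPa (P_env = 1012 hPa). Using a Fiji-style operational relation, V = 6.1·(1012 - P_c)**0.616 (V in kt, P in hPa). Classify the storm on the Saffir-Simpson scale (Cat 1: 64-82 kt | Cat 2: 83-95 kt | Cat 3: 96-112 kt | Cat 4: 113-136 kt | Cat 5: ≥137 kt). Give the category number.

ΔP = 1012 − 863 = 149 hPa.
V ≈ 6.1 × 149^0.616 = 6.1 × 21.81 ≈ 133 kt.
133 kt falls in the Category 4 band.

4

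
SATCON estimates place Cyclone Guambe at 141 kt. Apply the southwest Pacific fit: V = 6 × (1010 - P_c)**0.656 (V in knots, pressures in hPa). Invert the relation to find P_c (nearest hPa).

ΔP = (V / 6)^(1/0.656) = (141/6)^1.524.
141/6 = 23.500; 23.500^1.524 ≈ 123.04 hPa.
P_c = 1010 − 123.04 = 886.96 ≈ 887 hPa.

887 hPa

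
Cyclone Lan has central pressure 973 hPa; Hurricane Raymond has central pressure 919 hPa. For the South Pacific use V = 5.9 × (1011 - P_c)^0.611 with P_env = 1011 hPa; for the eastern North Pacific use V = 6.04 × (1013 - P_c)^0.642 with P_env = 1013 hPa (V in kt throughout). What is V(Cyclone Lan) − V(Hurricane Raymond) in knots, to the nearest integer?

-57 kt

Cyclone Lan: ΔP = 38; V ≈ 5.9 × 38^0.611 ≈ 54.46 kt.
Hurricane Raymond: ΔP = 94; V ≈ 6.04 × 94^0.642 ≈ 111.63 kt.
Difference ≈ 54.46 − 111.63 = -57.17 → -57 kt.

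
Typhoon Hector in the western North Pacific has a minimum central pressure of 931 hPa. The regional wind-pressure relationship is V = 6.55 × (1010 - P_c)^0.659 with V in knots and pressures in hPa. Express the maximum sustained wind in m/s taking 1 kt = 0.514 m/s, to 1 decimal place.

59.9 m/s

ΔP = 1010 − 931 = 79 hPa.
V ≈ 6.55 × 79^0.659 = 6.55 × 17.805 ≈ 116.621 kt.
116.621 × 0.514 ≈ 59.94 m/s → 59.9 m/s.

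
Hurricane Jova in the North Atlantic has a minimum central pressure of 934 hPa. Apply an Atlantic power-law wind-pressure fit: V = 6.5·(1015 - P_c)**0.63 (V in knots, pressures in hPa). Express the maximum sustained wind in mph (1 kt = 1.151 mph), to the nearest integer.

ΔP = 1015 − 934 = 81 hPa.
V ≈ 6.5 × 81^0.63 = 6.5 × 15.935 ≈ 103.576 kt.
103.576 × 1.151 ≈ 119.22 mph → 119 mph.

119 mph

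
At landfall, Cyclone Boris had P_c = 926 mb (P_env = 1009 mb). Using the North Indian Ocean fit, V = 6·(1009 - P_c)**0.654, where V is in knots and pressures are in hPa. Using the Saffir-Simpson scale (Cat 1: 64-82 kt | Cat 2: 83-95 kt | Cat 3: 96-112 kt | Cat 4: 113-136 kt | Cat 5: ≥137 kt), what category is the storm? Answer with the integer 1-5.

3

ΔP = 1009 − 926 = 83 mb.
V ≈ 6 × 83^0.654 = 6 × 17.99 ≈ 108 kt.
108 kt falls in the Category 3 band.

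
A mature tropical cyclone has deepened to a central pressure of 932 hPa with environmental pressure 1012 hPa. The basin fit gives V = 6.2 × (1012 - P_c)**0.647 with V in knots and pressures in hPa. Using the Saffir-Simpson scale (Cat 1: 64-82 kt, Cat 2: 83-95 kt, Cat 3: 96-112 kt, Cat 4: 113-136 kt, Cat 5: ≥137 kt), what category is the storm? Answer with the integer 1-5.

ΔP = 1012 − 932 = 80 hPa.
V ≈ 6.2 × 80^0.647 = 6.2 × 17.03 ≈ 106 kt.
106 kt falls in the Category 3 band.

3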